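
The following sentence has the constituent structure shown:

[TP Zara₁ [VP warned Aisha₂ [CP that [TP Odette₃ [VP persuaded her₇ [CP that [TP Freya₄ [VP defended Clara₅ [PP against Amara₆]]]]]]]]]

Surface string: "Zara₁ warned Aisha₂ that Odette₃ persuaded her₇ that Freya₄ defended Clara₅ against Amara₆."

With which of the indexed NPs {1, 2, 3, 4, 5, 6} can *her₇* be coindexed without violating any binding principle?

{1, 2}

*her* is a pronoun, so Principle B applies: it must be free in its binding domain.
Binding domain of *her₇*: the embedded TP, whose subject is Odette₃.
*Zara₁* c-commands the pronoun but from outside its binding domain, and is not c-commanded by it → coindexation permitted.
*Aisha₂* c-commands the pronoun but from outside its binding domain, and is not c-commanded by it → coindexation permitted.
*Odette₃* c-commands the pronoun within its binding domain → coindexation would violate Principle B.
*Freya₄*: the pronoun c-commands this R-expression → coindexation would violate Principle C on *Freya₄*.
*Clara₅*: the pronoun c-commands this R-expression → coindexation would violate Principle C on *Clara₅*.
*Amara₆*: the pronoun c-commands this R-expression → coindexation would violate Principle C on *Amara₆*.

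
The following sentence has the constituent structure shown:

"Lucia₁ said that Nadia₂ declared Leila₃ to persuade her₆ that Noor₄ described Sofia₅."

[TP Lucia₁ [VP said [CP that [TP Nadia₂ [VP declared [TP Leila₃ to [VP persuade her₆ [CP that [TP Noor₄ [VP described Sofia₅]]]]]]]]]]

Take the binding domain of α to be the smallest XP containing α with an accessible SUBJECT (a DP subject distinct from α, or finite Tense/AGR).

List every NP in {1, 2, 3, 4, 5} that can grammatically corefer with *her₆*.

*her* is a pronoun, so Principle B applies: it must be free in its binding domain.
Binding domain of *her₆*: the embedded TP, whose subject is Leila₃.
*Lucia₁* c-commands the pronoun but from outside its binding domain, and is not c-commanded by it → coindexation permitted.
*Nadia₂* c-commands the pronoun but from outside its binding domain, and is not c-commanded by it → coindexation permitted.
*Leila₃* c-commands the pronoun within its binding domain → coindexation would violate Principle B.
*Noor₄*: the pronoun c-commands this R-expression → coindexation would violate Principle C on *Noor₄*.
*Sofia₅*: the pronoun c-commands this R-expression → coindexation would violate Principle C on *Sofia₅*.

{1, 2}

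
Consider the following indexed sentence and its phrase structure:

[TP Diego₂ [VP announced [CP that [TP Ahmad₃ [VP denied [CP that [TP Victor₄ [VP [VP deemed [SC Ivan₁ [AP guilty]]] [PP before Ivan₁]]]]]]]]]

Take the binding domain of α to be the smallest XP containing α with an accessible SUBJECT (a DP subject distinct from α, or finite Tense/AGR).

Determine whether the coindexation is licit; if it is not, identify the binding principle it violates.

The two coindexed NPs are *Ivan₁* and *Ivan₁*.
*Ivan₁* is an R-expression; no coindexed NP c-commands it, so Principle C holds.
*Ivan₁* is an R-expression; *Ivan₁* does not c-command it, and no other NP shares its index, so Principle C is satisfied.
All principles are respected.

grammatical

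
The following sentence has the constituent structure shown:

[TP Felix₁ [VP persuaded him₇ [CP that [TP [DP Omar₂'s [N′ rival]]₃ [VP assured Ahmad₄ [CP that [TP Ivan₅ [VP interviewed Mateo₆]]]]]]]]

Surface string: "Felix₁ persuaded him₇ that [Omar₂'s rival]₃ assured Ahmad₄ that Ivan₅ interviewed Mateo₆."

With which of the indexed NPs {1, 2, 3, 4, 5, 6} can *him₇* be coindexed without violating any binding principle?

*him* is a pronoun, so Principle B applies: it must be free in its binding domain.
Binding domain of *him₇*: the matrix TP, whose subject is Felix₁.
*Felix₁* c-commands the pronoun within its binding domain → coindexation would violate Principle B.
*Omar₂*: the pronoun c-commands this R-expression → coindexation would violate Principle C on *Omar₂*.
*[Omar₂'s rival]₃*: the pronoun c-commands this R-expression → coindexation would violate Principle C on *[Omar₂'s rival]₃*.
*Ahmad₄*: the pronoun c-commands this R-expression → coindexation would violate Principle C on *Ahmad₄*.
*Ivan₅*: the pronoun c-commands this R-expression → coindexation would violate Principle C on *Ivan₅*.
*Mateo₆*: the pronoun c-commands this R-expression → coindexation would violate Principle C on *Mateo₆*.

none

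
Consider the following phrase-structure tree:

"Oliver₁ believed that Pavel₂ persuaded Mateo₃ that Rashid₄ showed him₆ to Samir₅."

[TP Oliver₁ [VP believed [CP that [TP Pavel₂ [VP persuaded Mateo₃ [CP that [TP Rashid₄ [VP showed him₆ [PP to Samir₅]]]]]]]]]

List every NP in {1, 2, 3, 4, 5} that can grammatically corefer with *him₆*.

*him* is a pronoun, so Principle B applies: it must be free in its binding domain.
Binding domain of *him₆*: the embedded TP, whose subject is Rashid₄.
*Oliver₁* c-commands the pronoun but from outside its binding domain, and is not c-commanded by it → coindexation permitted.
*Pavel₂* c-commands the pronoun but from outside its binding domain, and is not c-commanded by it → coindexation permitted.
*Mateo₃* c-commands the pronoun but from outside its binding domain, and is not c-commanded by it → coindexation permitted.
*Rashid₄* c-commands the pronoun within its binding domain → coindexation would violate Principle B.
*Samir₅*: the pronoun c-commands this R-expression → coindexation would violate Principle C on *Samir₅*.

{1, 2, 3}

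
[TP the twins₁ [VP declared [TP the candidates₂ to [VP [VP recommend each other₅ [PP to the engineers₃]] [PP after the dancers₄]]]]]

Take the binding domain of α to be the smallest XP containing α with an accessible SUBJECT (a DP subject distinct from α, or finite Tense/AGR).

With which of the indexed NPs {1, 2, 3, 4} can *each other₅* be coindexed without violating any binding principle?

*each other* is an anaphor, so Principle A applies: it must be bound in its binding domain.
Binding domain of *each other₅*: the embedded TP, whose subject is the candidates₂.
*the twins₁* c-commands the anaphor but is outside its binding domain → cannot satisfy Principle A.
*the candidates₂* c-commands the anaphor within its binding domain → licit binder.
*the engineers₃* does not c-command the anaphor → cannot bind it.
*the dancers₄* does not c-command the anaphor → cannot bind it.

{2}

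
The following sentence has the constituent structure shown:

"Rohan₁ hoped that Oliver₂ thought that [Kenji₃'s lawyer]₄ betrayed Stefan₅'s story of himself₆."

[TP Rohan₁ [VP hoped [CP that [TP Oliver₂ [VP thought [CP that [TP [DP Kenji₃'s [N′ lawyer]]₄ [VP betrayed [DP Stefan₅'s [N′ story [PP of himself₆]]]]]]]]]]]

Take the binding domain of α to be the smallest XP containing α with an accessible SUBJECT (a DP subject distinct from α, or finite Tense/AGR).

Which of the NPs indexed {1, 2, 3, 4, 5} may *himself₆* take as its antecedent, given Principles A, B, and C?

{5}

*himself* is an anaphor, so Principle A applies: it must be bound in its binding domain.
Binding domain of *himself₆*: the possessed DP, whose subject is Stefan₅.
*Rohan₁* c-commands the anaphor but is outside its binding domain → cannot satisfy Principle A.
*Oliver₂* c-commands the anaphor but is outside its binding domain → cannot satisfy Principle A.
*Kenji₃* does not c-command the anaphor → cannot bind it.
*[Kenji₃'s lawyer]₄* c-commands the anaphor but is outside its binding domain → cannot satisfy Principle A.
*Stefan₅* c-commands the anaphor within its binding domain → licit binder.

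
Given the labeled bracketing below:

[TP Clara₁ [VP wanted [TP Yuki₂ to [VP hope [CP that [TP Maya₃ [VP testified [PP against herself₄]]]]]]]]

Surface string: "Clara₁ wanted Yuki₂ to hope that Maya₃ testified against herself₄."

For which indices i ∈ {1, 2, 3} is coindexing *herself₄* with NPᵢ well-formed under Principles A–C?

{3}

*herself* is an anaphor, so Principle A applies: it must be bound in its binding domain.
Binding domain of *herself₄*: the embedded TP, whose subject is Maya₃.
*Clara₁* c-commands the anaphor but is outside its binding domain → cannot satisfy Principle A.
*Yuki₂* c-commands the anaphor but is outside its binding domain → cannot satisfy Principle A.
*Maya₃* c-commands the anaphor within its binding domain → licit binder.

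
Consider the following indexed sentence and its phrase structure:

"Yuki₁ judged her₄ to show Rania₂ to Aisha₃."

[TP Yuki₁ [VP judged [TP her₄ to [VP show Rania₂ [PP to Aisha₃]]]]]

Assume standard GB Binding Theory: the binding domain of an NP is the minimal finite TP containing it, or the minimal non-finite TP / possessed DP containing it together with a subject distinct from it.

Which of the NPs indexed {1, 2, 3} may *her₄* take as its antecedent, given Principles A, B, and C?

none

*her* is a pronoun, so Principle B applies: it must be free in its binding domain.
Binding domain of *her₄*: the matrix TP, whose subject is Yuki₁.
*Yuki₁* c-commands the pronoun within its binding domain → coindexation would violate Principle B.
*Rania₂*: the pronoun c-commands this R-expression → coindexation would violate Principle C on *Rania₂*.
*Aisha₃*: the pronoun c-commands this R-expression → coindexation would violate Principle C on *Aisha₃*.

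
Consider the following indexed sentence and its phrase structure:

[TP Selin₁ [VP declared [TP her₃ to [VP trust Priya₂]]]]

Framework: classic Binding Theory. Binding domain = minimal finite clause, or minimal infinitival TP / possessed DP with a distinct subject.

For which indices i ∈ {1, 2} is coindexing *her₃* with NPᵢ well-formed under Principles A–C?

none

*her* is a pronoun, so Principle B applies: it must be free in its binding domain.
Binding domain of *her₃*: the matrix TP, whose subject is Selin₁.
*Selin₁* c-commands the pronoun within its binding domain → coindexation would violate Principle B.
*Priya₂*: the pronoun c-commands this R-expression → coindexation would violate Principle C on *Priya₂*.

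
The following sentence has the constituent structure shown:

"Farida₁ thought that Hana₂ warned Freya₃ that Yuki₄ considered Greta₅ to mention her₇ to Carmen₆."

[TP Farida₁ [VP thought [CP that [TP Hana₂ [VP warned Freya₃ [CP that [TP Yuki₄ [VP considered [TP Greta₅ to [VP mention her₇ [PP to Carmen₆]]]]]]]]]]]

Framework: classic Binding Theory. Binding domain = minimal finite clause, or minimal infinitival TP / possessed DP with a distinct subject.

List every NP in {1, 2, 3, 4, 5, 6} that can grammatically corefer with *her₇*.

{1, 2, 3, 4}

*her* is a pronoun, so Principle B applies: it must be free in its binding domain.
Binding domain of *her₇*: the embedded TP, whose subject is Greta₅.
*Farida₁* c-commands the pronoun but from outside its binding domain, and is not c-commanded by it → coindexation permitted.
*Hana₂* c-commands the pronoun but from outside its binding domain, and is not c-commanded by it → coindexation permitted.
*Freya₃* c-commands the pronoun but from outside its binding domain, and is not c-commanded by it → coindexation permitted.
*Yuki₄* c-commands the pronoun but from outside its binding domain, and is not c-commanded by it → coindexation permitted.
*Greta₅* c-commands the pronoun within its binding domain → coindexation would violate Principle B.
*Carmen₆*: the pronoun c-commands this R-expression → coindexation would violate Principle C on *Carmen₆*.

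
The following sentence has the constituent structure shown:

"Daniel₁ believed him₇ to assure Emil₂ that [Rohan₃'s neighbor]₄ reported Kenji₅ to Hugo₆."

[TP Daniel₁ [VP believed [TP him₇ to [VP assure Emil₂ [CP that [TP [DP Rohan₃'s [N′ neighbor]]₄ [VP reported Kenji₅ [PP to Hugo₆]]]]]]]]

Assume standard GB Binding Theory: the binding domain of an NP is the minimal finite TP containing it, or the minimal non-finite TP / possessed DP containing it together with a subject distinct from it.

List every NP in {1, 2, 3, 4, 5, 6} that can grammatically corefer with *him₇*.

*him* is a pronoun, so Principle B applies: it must be free in its binding domain.
Binding domain of *him₇*: the matrix TP, whose subject is Daniel₁.
*Daniel₁* c-commands the pronoun within its binding domain → coindexation would violate Principle B.
*Emil₂*: the pronoun c-commands this R-expression → coindexation would violate Principle C on *Emil₂*.
*Rohan₃*: the pronoun c-commands this R-expression → coindexation would violate Principle C on *Rohan₃*.
*[Rohan₃'s neighbor]₄*: the pronoun c-commands this R-expression → coindexation would violate Principle C on *[Rohan₃'s neighbor]₄*.
*Kenji₅*: the pronoun c-commands this R-expression → coindexation would violate Principle C on *Kenji₅*.
*Hugo₆*: the pronoun c-commands this R-expression → coindexation would violate Principle C on *Hugo₆*.

none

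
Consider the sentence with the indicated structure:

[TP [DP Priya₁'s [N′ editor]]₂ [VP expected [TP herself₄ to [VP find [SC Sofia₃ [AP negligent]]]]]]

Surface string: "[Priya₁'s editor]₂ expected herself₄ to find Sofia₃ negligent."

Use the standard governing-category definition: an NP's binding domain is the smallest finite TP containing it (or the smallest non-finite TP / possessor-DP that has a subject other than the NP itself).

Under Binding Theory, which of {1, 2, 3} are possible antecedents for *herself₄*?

*herself* is an anaphor, so Principle A applies: it must be bound in its binding domain.
Binding domain of *herself₄*: the matrix TP, whose subject is [Priya₁'s editor]₂.
*Priya₁* does not c-command the anaphor → cannot bind it.
*[Priya₁'s editor]₂* c-commands the anaphor within its binding domain → licit binder.
*Sofia₃* does not c-command the anaphor → cannot bind it.

{2}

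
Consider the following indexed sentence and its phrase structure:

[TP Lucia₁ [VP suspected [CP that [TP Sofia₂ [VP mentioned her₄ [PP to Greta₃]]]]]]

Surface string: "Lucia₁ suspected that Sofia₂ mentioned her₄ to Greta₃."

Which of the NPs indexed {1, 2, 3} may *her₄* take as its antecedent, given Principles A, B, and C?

{1}

*her* is a pronoun, so Principle B applies: it must be free in its binding domain.
Binding domain of *her₄*: the embedded TP, whose subject is Sofia₂.
*Lucia₁* c-commands the pronoun but from outside its binding domain, and is not c-commanded by it → coindexation permitted.
*Sofia₂* c-commands the pronoun within its binding domain → coindexation would violate Principle B.
*Greta₃*: the pronoun c-commands this R-expression → coindexation would violate Principle C on *Greta₃*.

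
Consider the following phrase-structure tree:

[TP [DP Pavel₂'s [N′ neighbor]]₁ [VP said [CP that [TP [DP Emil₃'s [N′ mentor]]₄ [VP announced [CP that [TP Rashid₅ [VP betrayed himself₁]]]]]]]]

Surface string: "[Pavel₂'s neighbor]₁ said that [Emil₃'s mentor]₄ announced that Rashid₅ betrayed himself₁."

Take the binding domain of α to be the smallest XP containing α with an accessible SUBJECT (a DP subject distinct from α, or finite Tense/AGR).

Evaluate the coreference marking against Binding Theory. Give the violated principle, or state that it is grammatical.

Principle A

The two coindexed NPs are *[Pavel₂'s neighbor]₁* and *himself₁*.
*himself₁* is an anaphor. Principle A requires it to be bound within its binding domain — the embedded TP, whose subject is Rashid₅.
Within that domain it is c-commanded by *Rashid₅*, which does not share its index.
*[Pavel₂'s neighbor]₁* does c-command the anaphor, but from outside its binding domain.
The anaphor is unbound in its domain → Principle A violation.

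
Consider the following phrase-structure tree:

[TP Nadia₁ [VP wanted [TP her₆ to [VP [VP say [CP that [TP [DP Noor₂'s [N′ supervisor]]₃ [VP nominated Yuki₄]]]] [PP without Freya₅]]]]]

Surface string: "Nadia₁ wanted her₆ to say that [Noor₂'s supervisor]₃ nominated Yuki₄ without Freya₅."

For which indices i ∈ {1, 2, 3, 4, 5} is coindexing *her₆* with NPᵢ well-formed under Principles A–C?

none

*her* is a pronoun, so Principle B applies: it must be free in its binding domain.
Binding domain of *her₆*: the matrix TP, whose subject is Nadia₁.
*Nadia₁* c-commands the pronoun within its binding domain → coindexation would violate Principle B.
*Noor₂*: the pronoun c-commands this R-expression → coindexation would violate Principle C on *Noor₂*.
*[Noor₂'s supervisor]₃*: the pronoun c-commands this R-expression → coindexation would violate Principle C on *[Noor₂'s supervisor]₃*.
*Yuki₄*: the pronoun c-commands this R-expression → coindexation would violate Principle C on *Yuki₄*.
*Freya₅*: the pronoun c-commands this R-expression → coindexation would violate Principle C on *Freya₅*.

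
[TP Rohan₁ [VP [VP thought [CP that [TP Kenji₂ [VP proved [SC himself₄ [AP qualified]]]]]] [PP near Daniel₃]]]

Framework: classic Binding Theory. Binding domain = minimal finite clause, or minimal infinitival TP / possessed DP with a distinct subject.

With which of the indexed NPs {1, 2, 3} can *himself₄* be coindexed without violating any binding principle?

*himself* is an anaphor, so Principle A applies: it must be bound in its binding domain.
Binding domain of *himself₄*: the embedded TP, whose subject is Kenji₂.
*Rohan₁* c-commands the anaphor but is outside its binding domain → cannot satisfy Principle A.
*Kenji₂* c-commands the anaphor within its binding domain → licit binder.
*Daniel₃* does not c-command the anaphor → cannot bind it.

{2}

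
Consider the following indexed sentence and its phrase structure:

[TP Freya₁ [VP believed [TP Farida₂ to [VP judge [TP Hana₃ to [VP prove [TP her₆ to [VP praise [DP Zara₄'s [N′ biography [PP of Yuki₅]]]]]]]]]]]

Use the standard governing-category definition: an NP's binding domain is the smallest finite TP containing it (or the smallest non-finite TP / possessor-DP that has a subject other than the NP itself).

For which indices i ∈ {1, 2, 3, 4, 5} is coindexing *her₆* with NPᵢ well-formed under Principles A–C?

*her* is a pronoun, so Principle B applies: it must be free in its binding domain.
Binding domain of *her₆*: the embedded TP, whose subject is Hana₃.
*Freya₁* c-commands the pronoun but from outside its binding domain, and is not c-commanded by it → coindexation permitted.
*Farida₂* c-commands the pronoun but from outside its binding domain, and is not c-commanded by it → coindexation permitted.
*Hana₃* c-commands the pronoun within its binding domain → coindexation would violate Principle B.
*Zara₄*: the pronoun c-commands this R-expression → coindexation would violate Principle C on *Zara₄*.
*Yuki₅*: the pronoun c-commands this R-expression → coindexation would violate Principle C on *Yuki₅*.

{1, 2}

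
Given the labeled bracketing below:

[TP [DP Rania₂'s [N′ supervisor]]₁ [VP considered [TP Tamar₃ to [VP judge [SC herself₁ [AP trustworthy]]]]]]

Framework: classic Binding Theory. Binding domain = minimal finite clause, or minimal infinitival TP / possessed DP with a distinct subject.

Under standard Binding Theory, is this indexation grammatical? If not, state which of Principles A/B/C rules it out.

The two coindexed NPs are *[Rania₂'s supervisor]₁* and *herself₁*.
*herself₁* is an anaphor. Principle A requires it to be bound within its binding domain — the embedded TP, whose subject is Tamar₃.
Within that domain it is c-commanded by *Tamar₃*, which does not share its index.
*[Rania₂'s supervisor]₁* does c-command the anaphor, but from outside its binding domain.
The anaphor is unbound in its domain → Principle A violation.

Principle A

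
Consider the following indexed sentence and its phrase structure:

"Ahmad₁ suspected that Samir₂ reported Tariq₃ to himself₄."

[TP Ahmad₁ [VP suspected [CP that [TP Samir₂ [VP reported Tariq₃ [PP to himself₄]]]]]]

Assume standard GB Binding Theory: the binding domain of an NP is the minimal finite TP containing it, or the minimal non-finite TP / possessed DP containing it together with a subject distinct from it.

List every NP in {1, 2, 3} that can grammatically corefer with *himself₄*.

*himself* is an anaphor, so Principle A applies: it must be bound in its binding domain.
Binding domain of *himself₄*: the embedded TP, whose subject is Samir₂.
*Ahmad₁* c-commands the anaphor but is outside its binding domain → cannot satisfy Principle A.
*Samir₂* c-commands the anaphor within its binding domain → licit binder.
*Tariq₃* c-commands the anaphor within its binding domain → licit binder.

{2, 3}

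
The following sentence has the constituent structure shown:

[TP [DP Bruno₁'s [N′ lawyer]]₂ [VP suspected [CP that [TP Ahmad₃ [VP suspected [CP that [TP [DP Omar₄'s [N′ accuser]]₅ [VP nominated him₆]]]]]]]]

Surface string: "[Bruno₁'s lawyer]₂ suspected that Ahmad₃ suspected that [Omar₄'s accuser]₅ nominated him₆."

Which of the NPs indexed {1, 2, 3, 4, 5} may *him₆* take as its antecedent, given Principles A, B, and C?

{1, 2, 3, 4}

*him* is a pronoun, so Principle B applies: it must be free in its binding domain.
Binding domain of *him₆*: the embedded TP, whose subject is [Omar₄'s accuser]₅.
*Bruno₁* and the pronoun do not c-command one another → neither Principle B nor Principle C is at stake; coindexation permitted.
*[Bruno₁'s lawyer]₂* c-commands the pronoun but from outside its binding domain, and is not c-commanded by it → coindexation permitted.
*Ahmad₃* c-commands the pronoun but from outside its binding domain, and is not c-commanded by it → coindexation permitted.
*Omar₄* and the pronoun do not c-command one another → neither Principle B nor Principle C is at stake; coindexation permitted.
*[Omar₄'s accuser]₅* c-commands the pronoun within its binding domain → coindexation would violate Principle B.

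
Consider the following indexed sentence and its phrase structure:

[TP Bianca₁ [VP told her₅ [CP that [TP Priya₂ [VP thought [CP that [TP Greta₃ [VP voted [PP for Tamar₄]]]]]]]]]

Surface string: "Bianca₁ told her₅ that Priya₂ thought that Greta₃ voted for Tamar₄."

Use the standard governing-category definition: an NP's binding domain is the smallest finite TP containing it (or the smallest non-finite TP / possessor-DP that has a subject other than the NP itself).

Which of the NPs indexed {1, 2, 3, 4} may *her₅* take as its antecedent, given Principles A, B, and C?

none

*her* is a pronoun, so Principle B applies: it must be free in its binding domain.
Binding domain of *her₅*: the matrix TP, whose subject is Bianca₁.
*Bianca₁* c-commands the pronoun within its binding domain → coindexation would violate Principle B.
*Priya₂*: the pronoun c-commands this R-expression → coindexation would violate Principle C on *Priya₂*.
*Greta₃*: the pronoun c-commands this R-expression → coindexation would violate Principle C on *Greta₃*.
*Tamar₄*: the pronoun c-commands this R-expression → coindexation would violate Principle C on *Tamar₄*.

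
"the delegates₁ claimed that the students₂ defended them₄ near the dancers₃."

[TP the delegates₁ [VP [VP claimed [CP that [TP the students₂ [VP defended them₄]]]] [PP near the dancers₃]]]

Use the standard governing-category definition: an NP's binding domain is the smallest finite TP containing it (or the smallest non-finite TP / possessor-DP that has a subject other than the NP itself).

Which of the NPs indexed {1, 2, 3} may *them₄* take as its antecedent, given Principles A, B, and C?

*them* is a pronoun, so Principle B applies: it must be free in its binding domain.
Binding domain of *them₄*: the embedded TP, whose subject is the students₂.
*the delegates₁* c-commands the pronoun but from outside its binding domain, and is not c-commanded by it → coindexation permitted.
*the students₂* c-commands the pronoun within its binding domain → coindexation would violate Principle B.
*the dancers₃* and the pronoun do not c-command one another → neither Principle B nor Principle C is at stake; coindexation permitted.

{1, 3}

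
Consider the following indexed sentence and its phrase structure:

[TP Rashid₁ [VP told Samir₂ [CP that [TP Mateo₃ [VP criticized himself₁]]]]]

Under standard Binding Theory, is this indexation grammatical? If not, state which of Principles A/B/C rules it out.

Principle A

The two coindexed NPs are *Rashid₁* and *himself₁*.
*himself₁* is an anaphor. Principle A requires it to be bound within its binding domain — the embedded TP, whose subject is Mateo₃.
Within that domain it is c-commanded by *Mateo₃*, which does not share its index.
*Rashid₁* does c-command the anaphor, but from outside its binding domain.
The anaphor is unbound in its domain → Principle A violation.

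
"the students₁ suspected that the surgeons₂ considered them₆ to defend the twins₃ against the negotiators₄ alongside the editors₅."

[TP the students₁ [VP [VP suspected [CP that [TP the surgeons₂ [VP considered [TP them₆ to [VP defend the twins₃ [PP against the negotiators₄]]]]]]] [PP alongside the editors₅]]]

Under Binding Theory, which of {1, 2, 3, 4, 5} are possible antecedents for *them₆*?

{1, 5}

*them* is a pronoun, so Principle B applies: it must be free in its binding domain.
Binding domain of *them₆*: the embedded TP, whose subject is the surgeons₂.
*the students₁* c-commands the pronoun but from outside its binding domain, and is not c-commanded by it → coindexation permitted.
*the surgeons₂* c-commands the pronoun within its binding domain → coindexation would violate Principle B.
*the twins₃*: the pronoun c-commands this R-expression → coindexation would violate Principle C on *the twins₃*.
*the negotiators₄*: the pronoun c-commands this R-expression → coindexation would violate Principle C on *the negotiators₄*.
*the editors₅* and the pronoun do not c-command one another → neither Principle B nor Principle C is at stake; coindexation permitted.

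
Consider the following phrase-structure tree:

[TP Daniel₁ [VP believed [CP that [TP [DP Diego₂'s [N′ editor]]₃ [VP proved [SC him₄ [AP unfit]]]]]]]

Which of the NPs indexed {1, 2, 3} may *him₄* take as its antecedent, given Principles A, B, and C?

{1, 2}

*him* is a pronoun, so Principle B applies: it must be free in its binding domain.
Binding domain of *him₄*: the embedded TP, whose subject is [Diego₂'s editor]₃.
*Daniel₁* c-commands the pronoun but from outside its binding domain, and is not c-commanded by it → coindexation permitted.
*Diego₂* and the pronoun do not c-command one another → neither Principle B nor Principle C is at stake; coindexation permitted.
*[Diego₂'s editor]₃* c-commands the pronoun within its binding domain → coindexation would violate Principle B.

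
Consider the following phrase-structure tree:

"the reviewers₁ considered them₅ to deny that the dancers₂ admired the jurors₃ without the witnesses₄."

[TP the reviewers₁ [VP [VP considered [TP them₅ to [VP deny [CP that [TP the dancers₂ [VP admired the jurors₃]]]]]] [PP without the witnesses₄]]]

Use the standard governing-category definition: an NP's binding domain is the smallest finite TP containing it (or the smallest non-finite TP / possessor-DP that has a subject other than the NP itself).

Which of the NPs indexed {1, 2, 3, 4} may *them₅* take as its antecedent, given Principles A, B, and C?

*them* is a pronoun, so Principle B applies: it must be free in its binding domain.
Binding domain of *them₅*: the matrix TP, whose subject is the reviewers₁.
*the reviewers₁* c-commands the pronoun within its binding domain → coindexation would violate Principle B.
*the dancers₂*: the pronoun c-commands this R-expression → coindexation would violate Principle C on *the dancers₂*.
*the jurors₃*: the pronoun c-commands this R-expression → coindexation would violate Principle C on *the jurors₃*.
*the witnesses₄* and the pronoun do not c-command one another → neither Principle B nor Principle C is at stake; coindexation permitted.

{4}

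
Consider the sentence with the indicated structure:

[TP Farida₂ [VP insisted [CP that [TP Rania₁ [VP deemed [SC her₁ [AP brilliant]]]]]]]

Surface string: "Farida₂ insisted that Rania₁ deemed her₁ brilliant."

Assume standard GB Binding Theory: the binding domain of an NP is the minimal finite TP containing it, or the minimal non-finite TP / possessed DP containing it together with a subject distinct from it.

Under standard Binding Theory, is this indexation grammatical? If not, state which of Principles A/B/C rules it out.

The two coindexed NPs are *Rania₁* and *her₁*.
*her₁* is a pronoun. Its binding domain is the embedded TP, whose subject is Rania₁.
*Rania₁* c-commands it within that domain and carries the same index.
The pronoun is locally bound → Principle B violation.

Principle B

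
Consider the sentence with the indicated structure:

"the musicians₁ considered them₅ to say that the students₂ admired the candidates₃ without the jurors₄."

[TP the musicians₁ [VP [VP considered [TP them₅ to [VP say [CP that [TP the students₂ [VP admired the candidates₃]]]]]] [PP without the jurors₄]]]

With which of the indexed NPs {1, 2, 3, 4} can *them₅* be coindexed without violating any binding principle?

*them* is a pronoun, so Principle B applies: it must be free in its binding domain.
Binding domain of *them₅*: the matrix TP, whose subject is the musicians₁.
*the musicians₁* c-commands the pronoun within its binding domain → coindexation would violate Principle B.
*the students₂*: the pronoun c-commands this R-expression → coindexation would violate Principle C on *the students₂*.
*the candidates₃*: the pronoun c-commands this R-expression → coindexation would violate Principle C on *the candidates₃*.
*the jurors₄* and the pronoun do not c-command one another → neither Principle B nor Principle C is at stake; coindexation permitted.

{4}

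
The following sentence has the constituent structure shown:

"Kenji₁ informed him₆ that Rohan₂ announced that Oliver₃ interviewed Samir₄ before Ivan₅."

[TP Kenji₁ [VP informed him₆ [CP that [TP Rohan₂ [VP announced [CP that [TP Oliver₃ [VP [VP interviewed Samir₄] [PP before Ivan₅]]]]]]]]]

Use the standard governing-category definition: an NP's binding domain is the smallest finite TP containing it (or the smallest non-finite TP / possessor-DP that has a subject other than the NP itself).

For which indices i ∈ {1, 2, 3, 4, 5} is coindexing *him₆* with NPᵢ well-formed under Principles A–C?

*him* is a pronoun, so Principle B applies: it must be free in its binding domain.
Binding domain of *him₆*: the matrix TP, whose subject is Kenji₁.
*Kenji₁* c-commands the pronoun within its binding domain → coindexation would violate Principle B.
*Rohan₂*: the pronoun c-commands this R-expression → coindexation would violate Principle C on *Rohan₂*.
*Oliver₃*: the pronoun c-commands this R-expression → coindexation would violate Principle C on *Oliver₃*.
*Samir₄*: the pronoun c-commands this R-expression → coindexation would violate Principle C on *Samir₄*.
*Ivan₅*: the pronoun c-commands this R-expression → coindexation would violate Principle C on *Ivan₅*.

none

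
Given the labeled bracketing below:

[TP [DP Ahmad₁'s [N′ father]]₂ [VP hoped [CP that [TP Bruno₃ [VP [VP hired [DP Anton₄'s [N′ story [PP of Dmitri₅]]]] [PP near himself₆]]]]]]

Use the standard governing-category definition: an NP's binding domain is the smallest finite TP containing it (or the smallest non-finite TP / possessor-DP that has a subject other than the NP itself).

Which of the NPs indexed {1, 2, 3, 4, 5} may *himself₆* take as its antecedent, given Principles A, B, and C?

{3}

*himself* is an anaphor, so Principle A applies: it must be bound in its binding domain.
Binding domain of *himself₆*: the embedded TP, whose subject is Bruno₃.
*Ahmad₁* does not c-command the anaphor → cannot bind it.
*[Ahmad₁'s father]₂* c-commands the anaphor but is outside its binding domain → cannot satisfy Principle A.
*Bruno₃* c-commands the anaphor within its binding domain → licit binder.
*Anton₄* does not c-command the anaphor → cannot bind it.
*Dmitri₅* does not c-command the anaphor → cannot bind it.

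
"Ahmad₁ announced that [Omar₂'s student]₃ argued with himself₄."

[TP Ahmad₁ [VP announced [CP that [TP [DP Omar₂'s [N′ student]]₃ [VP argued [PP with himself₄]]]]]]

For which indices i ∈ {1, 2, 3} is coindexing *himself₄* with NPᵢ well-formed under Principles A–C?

*himself* is an anaphor, so Principle A applies: it must be bound in its binding domain.
Binding domain of *himself₄*: the embedded TP, whose subject is [Omar₂'s student]₃.
*Ahmad₁* c-commands the anaphor but is outside its binding domain → cannot satisfy Principle A.
*Omar₂* does not c-command the anaphor → cannot bind it.
*[Omar₂'s student]₃* c-commands the anaphor within its binding domain → licit binder.

{3}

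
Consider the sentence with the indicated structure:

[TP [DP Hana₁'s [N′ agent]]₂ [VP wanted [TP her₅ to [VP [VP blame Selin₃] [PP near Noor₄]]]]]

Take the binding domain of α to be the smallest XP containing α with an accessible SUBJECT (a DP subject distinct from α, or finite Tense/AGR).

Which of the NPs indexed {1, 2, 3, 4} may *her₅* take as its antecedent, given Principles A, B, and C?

*her* is a pronoun, so Principle B applies: it must be free in its binding domain.
Binding domain of *her₅*: the matrix TP, whose subject is [Hana₁'s agent]₂.
*Hana₁* and the pronoun do not c-command one another → neither Principle B nor Principle C is at stake; coindexation permitted.
*[Hana₁'s agent]₂* c-commands the pronoun within its binding domain → coindexation would violate Principle B.
*Selin₃*: the pronoun c-commands this R-expression → coindexation would violate Principle C on *Selin₃*.
*Noor₄*: the pronoun c-commands this R-expression → coindexation would violate Principle C on *Noor₄*.

{1}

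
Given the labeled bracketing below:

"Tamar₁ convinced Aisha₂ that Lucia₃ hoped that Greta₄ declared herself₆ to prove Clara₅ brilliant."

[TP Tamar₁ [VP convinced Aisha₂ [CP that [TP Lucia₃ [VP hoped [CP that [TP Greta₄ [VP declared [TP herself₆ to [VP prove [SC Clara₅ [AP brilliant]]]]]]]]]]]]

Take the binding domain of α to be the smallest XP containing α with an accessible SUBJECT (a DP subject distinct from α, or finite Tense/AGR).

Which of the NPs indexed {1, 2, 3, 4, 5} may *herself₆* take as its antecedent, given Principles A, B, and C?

*herself* is an anaphor, so Principle A applies: it must be bound in its binding domain.
Binding domain of *herself₆*: the embedded TP, whose subject is Greta₄.
*Tamar₁* c-commands the anaphor but is outside its binding domain → cannot satisfy Principle A.
*Aisha₂* c-commands the anaphor but is outside its binding domain → cannot satisfy Principle A.
*Lucia₃* c-commands the anaphor but is outside its binding domain → cannot satisfy Principle A.
*Greta₄* c-commands the anaphor within its binding domain → licit binder.
*Clara₅* does not c-command the anaphor → cannot bind it.

{4}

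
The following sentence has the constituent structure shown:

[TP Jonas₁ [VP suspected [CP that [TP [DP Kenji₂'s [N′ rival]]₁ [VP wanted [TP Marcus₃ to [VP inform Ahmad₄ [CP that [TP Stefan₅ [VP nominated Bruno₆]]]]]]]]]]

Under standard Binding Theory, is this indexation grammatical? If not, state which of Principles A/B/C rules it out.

Principle C

The two coindexed NPs are *[Kenji₂'s rival]₁* and *Jonas₁*.
*[Kenji₂'s rival]₁* is an R-expression. Principle C requires it to be free everywhere.
*Jonas₁* c-commands it and carries the same index.
The R-expression is bound → Principle C violation.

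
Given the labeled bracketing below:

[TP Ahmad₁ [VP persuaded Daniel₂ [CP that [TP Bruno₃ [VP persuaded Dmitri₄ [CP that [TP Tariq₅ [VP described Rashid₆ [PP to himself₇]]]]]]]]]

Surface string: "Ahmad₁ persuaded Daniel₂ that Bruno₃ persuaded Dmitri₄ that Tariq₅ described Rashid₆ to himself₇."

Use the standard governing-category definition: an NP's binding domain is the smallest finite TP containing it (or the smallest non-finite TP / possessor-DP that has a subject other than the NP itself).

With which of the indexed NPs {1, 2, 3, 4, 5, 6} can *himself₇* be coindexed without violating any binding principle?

*himself* is an anaphor, so Principle A applies: it must be bound in its binding domain.
Binding domain of *himself₇*: the embedded TP, whose subject is Tariq₅.
*Ahmad₁* c-commands the anaphor but is outside its binding domain → cannot satisfy Principle A.
*Daniel₂* c-commands the anaphor but is outside its binding domain → cannot satisfy Principle A.
*Bruno₃* c-commands the anaphor but is outside its binding domain → cannot satisfy Principle A.
*Dmitri₄* c-commands the anaphor but is outside its binding domain → cannot satisfy Principle A.
*Tariq₅* c-commands the anaphor within its binding domain → licit binder.
*Rashid₆* c-commands the anaphor within its binding domain → licit binder.

{5, 6}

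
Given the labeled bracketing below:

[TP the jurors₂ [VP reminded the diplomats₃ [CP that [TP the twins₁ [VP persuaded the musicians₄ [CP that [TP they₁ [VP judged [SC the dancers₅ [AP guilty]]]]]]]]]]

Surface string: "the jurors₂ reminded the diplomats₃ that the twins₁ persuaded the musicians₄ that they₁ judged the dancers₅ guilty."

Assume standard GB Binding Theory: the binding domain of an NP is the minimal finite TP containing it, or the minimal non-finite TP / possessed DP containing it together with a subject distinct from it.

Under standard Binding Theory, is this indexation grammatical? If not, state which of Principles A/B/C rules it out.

The two coindexed NPs are *the twins₁* and *they₁*.
*they₁* is a pronoun; nothing c-commands it within its binding domain (the embedded TP.), so Principle B holds trivially.
*the twins₁* is an R-expression; *they₁* does not c-command it, and no other NP shares its index, so Principle C is satisfied.
All principles are respected.

grammatical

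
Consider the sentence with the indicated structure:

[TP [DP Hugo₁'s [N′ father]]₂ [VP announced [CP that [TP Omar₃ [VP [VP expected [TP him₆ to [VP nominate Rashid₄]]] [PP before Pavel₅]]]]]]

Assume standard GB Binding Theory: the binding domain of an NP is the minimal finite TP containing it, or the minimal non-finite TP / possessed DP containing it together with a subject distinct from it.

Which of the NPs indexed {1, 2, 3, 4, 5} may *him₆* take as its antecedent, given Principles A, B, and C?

{1, 2, 5}

*him* is a pronoun, so Principle B applies: it must be free in its binding domain.
Binding domain of *him₆*: the embedded TP, whose subject is Omar₃.
*Hugo₁* and the pronoun do not c-command one another → neither Principle B nor Principle C is at stake; coindexation permitted.
*[Hugo₁'s father]₂* c-commands the pronoun but from outside its binding domain, and is not c-commanded by it → coindexation permitted.
*Omar₃* c-commands the pronoun within its binding domain → coindexation would violate Principle B.
*Rashid₄*: the pronoun c-commands this R-expression → coindexation would violate Principle C on *Rashid₄*.
*Pavel₅* and the pronoun do not c-command one another → neither Principle B nor Principle C is at stake; coindexation permitted.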